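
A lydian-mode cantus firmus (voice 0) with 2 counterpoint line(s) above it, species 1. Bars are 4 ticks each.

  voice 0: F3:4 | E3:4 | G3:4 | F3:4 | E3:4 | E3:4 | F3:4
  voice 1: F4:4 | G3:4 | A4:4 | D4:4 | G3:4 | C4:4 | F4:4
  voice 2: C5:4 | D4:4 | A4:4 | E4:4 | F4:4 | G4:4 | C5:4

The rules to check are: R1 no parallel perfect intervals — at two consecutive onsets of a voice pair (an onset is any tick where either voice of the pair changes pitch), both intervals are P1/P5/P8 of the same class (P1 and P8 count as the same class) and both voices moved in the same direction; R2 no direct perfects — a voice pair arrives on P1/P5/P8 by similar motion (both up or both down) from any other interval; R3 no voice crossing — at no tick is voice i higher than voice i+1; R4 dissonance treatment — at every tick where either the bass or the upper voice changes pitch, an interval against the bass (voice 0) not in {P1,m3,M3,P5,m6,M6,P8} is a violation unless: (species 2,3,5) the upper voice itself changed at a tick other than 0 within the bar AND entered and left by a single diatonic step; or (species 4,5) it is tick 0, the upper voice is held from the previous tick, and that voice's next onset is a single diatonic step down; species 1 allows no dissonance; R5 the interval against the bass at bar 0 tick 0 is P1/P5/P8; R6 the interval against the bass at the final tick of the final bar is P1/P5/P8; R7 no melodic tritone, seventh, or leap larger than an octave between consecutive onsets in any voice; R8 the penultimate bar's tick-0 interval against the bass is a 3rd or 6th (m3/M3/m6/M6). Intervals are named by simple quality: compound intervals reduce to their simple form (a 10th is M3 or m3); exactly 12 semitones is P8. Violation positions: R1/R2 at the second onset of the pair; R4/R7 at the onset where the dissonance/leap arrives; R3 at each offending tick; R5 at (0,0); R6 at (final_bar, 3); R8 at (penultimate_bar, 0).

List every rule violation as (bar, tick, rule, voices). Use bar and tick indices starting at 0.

(1, 0, R1, (1, 2))
(1, 0, R4, (0, 2))
(1, 0, R7, (1,))
(1, 0, R7, (2,))
(2, 0, R2, (1, 2))
(2, 0, R4, (0, 1))
(2, 0, R4, (0, 2))
(2, 0, R7, (1,))
(3, 0, R4, (0, 2))
(4, 0, R4, (0, 2))
(5, 0, R2, (1, 2))
(6, 0, R1, (1, 2))
(6, 0, R2, (0, 1))
(6, 0, R2, (0, 2))

bar 0: v0=F3 v1=F4 v2=C5 downbeat P5
bar 1: v0=E3 v1=G3 v2=D4 downbeat m7
bar 2: v0=G3 v1=A4 v2=A4 downbeat M2
bar 3: v0=F3 v1=D4 v2=E4 downbeat M7
bar 4: v0=E3 v1=G3 v2=F4 downbeat m2
bar 5: v0=E3 v1=C4 v2=G4 downbeat m3
bar 6: v0=F3 v1=F4 v2=C5 downbeat P5
  -> R1 @ bar 1 tick 0 v(1, 2): F4/C5 P5 -> G3/D4 P5 similar
  -> R4 @ bar 1 tick 0 v(0, 2): E3/D4 m7 untreated
  -> R7 @ bar 1 tick 0 v(1,): F4->G3 leap 10st
  -> R7 @ bar 1 tick 0 v(2,): C5->D4 leap 10st
  -> R2 @ bar 2 tick 0 v(1, 2): G3/D4 P5 -> A4/A4 P1 similar
  -> R4 @ bar 2 tick 0 v(0, 1): G3/A4 M2 untreated
  -> R4 @ bar 2 tick 0 v(0, 2): G3/A4 M2 untreated
  -> R7 @ bar 2 tick 0 v(1,): G3->A4 leap 14st
  -> R4 @ bar 3 tick 0 v(0, 2): F3/E4 M7 untreated
  -> R4 @ bar 4 tick 0 v(0, 2): E3/F4 m2 untreated
  -> R2 @ bar 5 tick 0 v(1, 2): G3/F4 m7 -> C4/G4 P5 similar
  -> R1 @ bar 6 tick 0 v(1, 2): C4/G4 P5 -> F4/C5 P5 similar
  -> R2 @ bar 6 tick 0 v(0, 1): E3/C4 m6 -> F3/F4 P8 similar
  -> R2 @ bar 6 tick 0 v(0, 2): E3/G4 m3 -> F3/C5 P5 similar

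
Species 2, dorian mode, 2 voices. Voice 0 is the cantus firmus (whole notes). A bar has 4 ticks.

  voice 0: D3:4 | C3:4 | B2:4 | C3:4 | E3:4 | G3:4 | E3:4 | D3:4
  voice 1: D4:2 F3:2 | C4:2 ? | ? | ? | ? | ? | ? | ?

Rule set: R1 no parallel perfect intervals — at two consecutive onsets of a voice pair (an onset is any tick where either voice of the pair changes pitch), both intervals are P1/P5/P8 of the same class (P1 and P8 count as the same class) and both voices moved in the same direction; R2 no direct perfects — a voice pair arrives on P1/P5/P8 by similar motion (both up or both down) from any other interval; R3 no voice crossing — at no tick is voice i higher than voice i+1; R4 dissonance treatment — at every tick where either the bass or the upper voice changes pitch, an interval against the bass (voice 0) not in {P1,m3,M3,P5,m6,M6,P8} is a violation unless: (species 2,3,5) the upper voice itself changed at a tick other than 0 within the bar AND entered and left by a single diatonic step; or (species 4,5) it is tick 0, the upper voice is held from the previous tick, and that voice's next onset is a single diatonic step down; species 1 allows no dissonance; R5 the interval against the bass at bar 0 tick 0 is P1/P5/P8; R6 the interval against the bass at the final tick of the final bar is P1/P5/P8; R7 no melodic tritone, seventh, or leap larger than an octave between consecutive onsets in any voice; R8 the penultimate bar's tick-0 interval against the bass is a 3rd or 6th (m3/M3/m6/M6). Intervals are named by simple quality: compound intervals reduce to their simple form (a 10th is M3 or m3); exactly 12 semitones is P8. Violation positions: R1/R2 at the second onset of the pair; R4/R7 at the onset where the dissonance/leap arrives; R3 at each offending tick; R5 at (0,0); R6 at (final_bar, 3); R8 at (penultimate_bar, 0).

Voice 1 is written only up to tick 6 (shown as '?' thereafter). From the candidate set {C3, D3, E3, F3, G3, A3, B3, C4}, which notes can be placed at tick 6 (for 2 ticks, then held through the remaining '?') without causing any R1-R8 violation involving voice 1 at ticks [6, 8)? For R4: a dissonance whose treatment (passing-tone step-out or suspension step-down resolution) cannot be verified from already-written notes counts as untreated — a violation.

{A3, C3, C4, E3, G3}

C3: legal
D3: violates R4,R7
E3: legal
F3: violates R4
G3: legal
A3: legal
B3: violates R4
C4: legal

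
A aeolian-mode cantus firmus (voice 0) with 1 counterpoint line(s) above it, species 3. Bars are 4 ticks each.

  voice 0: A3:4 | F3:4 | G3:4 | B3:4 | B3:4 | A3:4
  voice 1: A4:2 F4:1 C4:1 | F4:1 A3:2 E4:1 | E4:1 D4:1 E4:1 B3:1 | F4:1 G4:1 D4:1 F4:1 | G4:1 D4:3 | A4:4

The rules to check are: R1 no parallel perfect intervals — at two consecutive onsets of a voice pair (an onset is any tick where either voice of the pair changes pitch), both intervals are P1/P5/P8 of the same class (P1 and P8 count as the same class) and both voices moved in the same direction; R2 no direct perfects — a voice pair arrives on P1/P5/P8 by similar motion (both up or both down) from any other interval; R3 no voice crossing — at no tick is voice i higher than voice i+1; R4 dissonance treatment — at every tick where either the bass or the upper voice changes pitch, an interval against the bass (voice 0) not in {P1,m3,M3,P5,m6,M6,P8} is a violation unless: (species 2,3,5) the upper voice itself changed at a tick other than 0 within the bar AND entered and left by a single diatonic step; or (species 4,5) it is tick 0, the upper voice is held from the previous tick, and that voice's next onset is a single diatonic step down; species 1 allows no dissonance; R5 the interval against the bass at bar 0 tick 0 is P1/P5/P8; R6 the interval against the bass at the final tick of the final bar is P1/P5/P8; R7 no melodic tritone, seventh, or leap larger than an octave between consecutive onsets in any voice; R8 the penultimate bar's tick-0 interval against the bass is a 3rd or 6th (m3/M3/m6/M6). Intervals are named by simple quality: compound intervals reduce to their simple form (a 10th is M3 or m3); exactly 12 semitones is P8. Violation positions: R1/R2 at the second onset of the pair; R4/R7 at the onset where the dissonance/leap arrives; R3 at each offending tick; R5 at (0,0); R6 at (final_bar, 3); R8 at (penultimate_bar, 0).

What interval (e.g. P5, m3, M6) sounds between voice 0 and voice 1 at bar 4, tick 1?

voice 0=B3 voice 1=D4 -> m3

m3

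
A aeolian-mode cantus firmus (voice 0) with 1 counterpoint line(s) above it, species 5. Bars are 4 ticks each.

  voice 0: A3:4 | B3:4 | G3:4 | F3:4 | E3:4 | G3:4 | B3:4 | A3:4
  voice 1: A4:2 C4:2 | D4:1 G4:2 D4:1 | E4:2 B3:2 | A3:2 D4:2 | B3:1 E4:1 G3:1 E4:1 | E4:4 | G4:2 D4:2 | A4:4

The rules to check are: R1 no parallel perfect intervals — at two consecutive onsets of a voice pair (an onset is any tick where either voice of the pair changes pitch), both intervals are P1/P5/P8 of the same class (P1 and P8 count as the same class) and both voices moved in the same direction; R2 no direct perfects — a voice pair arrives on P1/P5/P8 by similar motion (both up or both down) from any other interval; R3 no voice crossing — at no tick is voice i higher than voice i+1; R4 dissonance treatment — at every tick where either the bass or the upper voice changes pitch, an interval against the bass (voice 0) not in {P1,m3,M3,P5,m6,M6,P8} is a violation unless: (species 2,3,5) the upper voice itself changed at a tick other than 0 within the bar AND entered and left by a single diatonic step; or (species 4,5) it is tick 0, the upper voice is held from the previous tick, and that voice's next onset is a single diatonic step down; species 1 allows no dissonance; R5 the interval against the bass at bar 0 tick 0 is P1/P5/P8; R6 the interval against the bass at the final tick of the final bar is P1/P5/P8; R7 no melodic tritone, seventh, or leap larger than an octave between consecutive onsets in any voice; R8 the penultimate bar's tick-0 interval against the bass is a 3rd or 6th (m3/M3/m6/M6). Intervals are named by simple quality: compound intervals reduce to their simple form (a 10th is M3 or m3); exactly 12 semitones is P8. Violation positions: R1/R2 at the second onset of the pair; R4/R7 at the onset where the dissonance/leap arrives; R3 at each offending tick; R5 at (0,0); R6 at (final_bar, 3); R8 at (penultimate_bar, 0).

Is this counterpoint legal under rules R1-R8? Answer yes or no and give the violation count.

No (1 violations)

bar 0: v0=A3 v1=A4 (P8)
bar 1: v0=B3 v1=D4 (m3)
bar 2: v0=G3 v1=E4 (M6)
bar 3: v0=F3 v1=A3 (M3)
bar 4: v0=E3 v1=B3 (P5)
bar 5: v0=G3 v1=E4 (M6)
bar 6: v0=B3 v1=G4 (m6)
bar 7: v0=A3 v1=A4 (P8)
  R2 @ bar4.0: F3/D4 M6 -> E3/B3 P5 similar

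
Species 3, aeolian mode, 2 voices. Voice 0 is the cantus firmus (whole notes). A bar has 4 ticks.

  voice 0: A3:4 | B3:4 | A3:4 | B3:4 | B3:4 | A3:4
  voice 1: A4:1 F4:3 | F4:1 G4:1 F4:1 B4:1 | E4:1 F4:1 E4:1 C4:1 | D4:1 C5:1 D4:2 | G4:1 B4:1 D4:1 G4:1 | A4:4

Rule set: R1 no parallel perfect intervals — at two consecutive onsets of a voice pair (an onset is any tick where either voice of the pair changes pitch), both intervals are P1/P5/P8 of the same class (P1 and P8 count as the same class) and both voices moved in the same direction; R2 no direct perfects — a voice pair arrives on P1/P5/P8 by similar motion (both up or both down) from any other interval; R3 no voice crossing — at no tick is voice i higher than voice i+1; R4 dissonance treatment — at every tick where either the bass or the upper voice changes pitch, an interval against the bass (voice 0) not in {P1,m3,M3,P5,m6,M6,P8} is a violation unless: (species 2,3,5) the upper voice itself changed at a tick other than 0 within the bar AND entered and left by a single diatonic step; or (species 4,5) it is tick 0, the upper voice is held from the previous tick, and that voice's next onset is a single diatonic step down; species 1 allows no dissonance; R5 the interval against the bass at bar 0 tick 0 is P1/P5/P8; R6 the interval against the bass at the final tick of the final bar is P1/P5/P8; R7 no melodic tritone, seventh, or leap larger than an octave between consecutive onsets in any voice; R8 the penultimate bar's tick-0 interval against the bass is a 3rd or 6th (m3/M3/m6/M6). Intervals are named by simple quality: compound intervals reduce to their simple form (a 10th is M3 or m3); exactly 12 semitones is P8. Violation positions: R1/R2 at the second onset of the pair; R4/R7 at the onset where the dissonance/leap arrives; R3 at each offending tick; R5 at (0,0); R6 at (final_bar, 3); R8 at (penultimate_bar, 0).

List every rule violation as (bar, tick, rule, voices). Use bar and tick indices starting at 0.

(1, 0, R4, (0, 1))
(1, 2, R4, (0, 1))
(1, 3, R7, (1,))
(2, 0, R2, (0, 1))
(3, 1, R4, (0, 1))
(3, 1, R7, (1,))
(3, 2, R7, (1,))

bar 0: v0=A3 v1=A4 downbeat P8
bar 1: v0=B3 v1=F4 downbeat TT
bar 2: v0=A3 v1=E4 downbeat P5
bar 3: v0=B3 v1=D4 downbeat m3
bar 4: v0=B3 v1=G4 downbeat m6
bar 5: v0=A3 v1=A4 downbeat P8
  -> R4 @ bar 1 tick 0 v(0, 1): B3/F4 TT untreated
  -> R4 @ bar 1 tick 2 v(0, 1): B3/F4 TT untreated
  -> R7 @ bar 1 tick 3 v(1,): F4->B4 leap 6st
  -> R2 @ bar 2 tick 0 v(0, 1): B3/B4 P8 -> A3/E4 P5 similar
  -> R4 @ bar 3 tick 1 v(0, 1): B3/C5 m2 untreated
  -> R7 @ bar 3 tick 1 v(1,): D4->C5 leap 10st
  -> R7 @ bar 3 tick 2 v(1,): C5->D4 leap 10st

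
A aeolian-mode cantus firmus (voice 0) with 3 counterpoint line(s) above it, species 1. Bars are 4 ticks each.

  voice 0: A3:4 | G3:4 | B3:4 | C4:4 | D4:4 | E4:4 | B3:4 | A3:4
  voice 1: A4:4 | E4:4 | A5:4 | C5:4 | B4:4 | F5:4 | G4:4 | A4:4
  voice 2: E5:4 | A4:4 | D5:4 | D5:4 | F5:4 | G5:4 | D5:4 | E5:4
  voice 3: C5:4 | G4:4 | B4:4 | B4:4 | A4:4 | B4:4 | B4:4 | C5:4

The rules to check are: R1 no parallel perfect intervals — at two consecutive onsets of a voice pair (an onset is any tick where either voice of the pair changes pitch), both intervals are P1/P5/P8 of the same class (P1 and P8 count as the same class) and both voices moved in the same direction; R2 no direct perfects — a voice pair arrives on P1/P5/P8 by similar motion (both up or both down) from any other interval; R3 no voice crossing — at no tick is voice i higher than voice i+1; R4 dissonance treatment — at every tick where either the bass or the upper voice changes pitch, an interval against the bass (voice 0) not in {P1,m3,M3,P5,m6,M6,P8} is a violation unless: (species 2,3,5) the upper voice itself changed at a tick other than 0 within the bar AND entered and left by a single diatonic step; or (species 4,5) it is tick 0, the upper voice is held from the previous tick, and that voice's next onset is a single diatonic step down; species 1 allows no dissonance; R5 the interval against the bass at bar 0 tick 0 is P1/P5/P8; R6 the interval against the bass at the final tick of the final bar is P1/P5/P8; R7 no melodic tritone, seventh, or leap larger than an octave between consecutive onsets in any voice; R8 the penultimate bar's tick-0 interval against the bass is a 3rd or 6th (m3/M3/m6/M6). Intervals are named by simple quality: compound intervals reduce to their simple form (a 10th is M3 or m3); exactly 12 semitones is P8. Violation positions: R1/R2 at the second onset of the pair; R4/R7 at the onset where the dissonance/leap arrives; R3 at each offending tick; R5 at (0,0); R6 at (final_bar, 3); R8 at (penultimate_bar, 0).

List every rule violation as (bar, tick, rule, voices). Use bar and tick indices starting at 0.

(0, 0, R3, (2, 3))
(0, 0, R5, (0, 3))
(0, 1, R3, (2, 3))
(0, 2, R3, (2, 3))
(0, 3, R3, (2, 3))
(1, 0, R2, (0, 3))
(1, 0, R3, (2, 3))
(1, 0, R4, (0, 2))
(1, 1, R3, (2, 3))
(1, 2, R3, (2, 3))
(1, 3, R3, (2, 3))
(2, 0, R1, (0, 3))
(2, 0, R2, (1, 2))
(2, 0, R3, (1, 2))
(2, 0, R3, (2, 3))
(2, 0, R4, (0, 1))
(2, 0, R7, (1,))
(2, 1, R3, (1, 2))
(2, 1, R3, (2, 3))
(2, 2, R3, (1, 2))
(2, 2, R3, (2, 3))
(2, 3, R3, (1, 2))
(2, 3, R3, (2, 3))
(3, 0, R3, (2, 3))
(3, 0, R4, (0, 2))
(3, 0, R4, (0, 3))
(3, 1, R3, (2, 3))
(3, 2, R3, (2, 3))
(3, 3, R3, (2, 3))
(4, 0, R3, (2, 3))
(4, 1, R3, (2, 3))
(4, 2, R3, (2, 3))
(4, 3, R3, (2, 3))
(5, 0, R1, (0, 3))
(5, 0, R3, (2, 3))
(5, 0, R4, (0, 1))
(5, 0, R7, (1,))
(5, 1, R3, (2, 3))
(5, 2, R3, (2, 3))
(5, 3, R3, (2, 3))
(6, 0, R2, (1, 2))
(6, 0, R3, (2, 3))
(6, 0, R7, (1,))
(6, 0, R8, (0, 3))
(6, 1, R3, (2, 3))
(6, 2, R3, (2, 3))
(6, 3, R3, (2, 3))
(7, 0, R1, (1, 2))
(7, 0, R3, (2, 3))
(7, 1, R3, (2, 3))
(7, 2, R3, (2, 3))
(7, 3, R3, (2, 3))
(7, 3, R6, (0, 3))

bar 0: v0=A3 v1=A4 v2=E5 v3=C5 downbeat m3
bar 1: v0=G3 v1=E4 v2=A4 v3=G4 downbeat P8
bar 2: v0=B3 v1=A5 v2=D5 v3=B4 downbeat P8
bar 3: v0=C4 v1=C5 v2=D5 v3=B4 downbeat M7
bar 4: v0=D4 v1=B4 v2=F5 v3=A4 downbeat P5
bar 5: v0=E4 v1=F5 v2=G5 v3=B4 downbeat P5
bar 6: v0=B3 v1=G4 v2=D5 v3=B4 downbeat P8
bar 7: v0=A3 v1=A4 v2=E5 v3=C5 downbeat m3
  -> R3 @ bar 0 tick 0 v(2, 3): E5 above C5
  -> R5 @ bar 0 tick 0 v(0, 3): opens on m3
  -> R3 @ bar 0 tick 1 v(2, 3): E5 above C5
  -> R3 @ bar 0 tick 2 v(2, 3): E5 above C5
  -> R3 @ bar 0 tick 3 v(2, 3): E5 above C5
  -> R2 @ bar 1 tick 0 v(0, 3): A3/C5 m3 -> G3/G4 P8 similar
  -> R3 @ bar 1 tick 0 v(2, 3): A4 above G4
  -> R4 @ bar 1 tick 0 v(0, 2): G3/A4 M2 untreated
  -> R3 @ bar 1 tick 1 v(2, 3): A4 above G4
  -> R3 @ bar 1 tick 2 v(2, 3): A4 above G4
  -> R3 @ bar 1 tick 3 v(2, 3): A4 above G4
  -> R1 @ bar 2 tick 0 v(0, 3): G3/G4 P8 -> B3/B4 P8 similar
  -> R2 @ bar 2 tick 0 v(1, 2): E4/A4 P4 -> A5/D5 P5 similar
  -> R3 @ bar 2 tick 0 v(1, 2): A5 above D5
  -> R3 @ bar 2 tick 0 v(2, 3): D5 above B4
  -> R4 @ bar 2 tick 0 v(0, 1): B3/A5 m7 untreated
  -> R7 @ bar 2 tick 0 v(1,): E4->A5 leap 17st
  -> R3 @ bar 2 tick 1 v(1, 2): A5 above D5
  -> R3 @ bar 2 tick 1 v(2, 3): D5 above B4
  -> R3 @ bar 2 tick 2 v(1, 2): A5 above D5
  -> R3 @ bar 2 tick 2 v(2, 3): D5 above B4
  -> R3 @ bar 2 tick 3 v(1, 2): A5 above D5
  -> R3 @ bar 2 tick 3 v(2, 3): D5 above B4
  -> R3 @ bar 3 tick 0 v(2, 3): D5 above B4
  -> R4 @ bar 3 tick 0 v(0, 2): C4/D5 M2 untreated
  -> R4 @ bar 3 tick 0 v(0, 3): C4/B4 M7 untreated
  -> R3 @ bar 3 tick 1 v(2, 3): D5 above B4
  -> R3 @ bar 3 tick 2 v(2, 3): D5 above B4
  -> R3 @ bar 3 tick 3 v(2, 3): D5 above B4
  -> R3 @ bar 4 tick 0 v(2, 3): F5 above A4
  -> R3 @ bar 4 tick 1 v(2, 3): F5 above A4
  -> R3 @ bar 4 tick 2 v(2, 3): F5 above A4
  -> R3 @ bar 4 tick 3 v(2, 3): F5 above A4
  -> R1 @ bar 5 tick 0 v(0, 3): D4/A4 P5 -> E4/B4 P5 similar
  -> R3 @ bar 5 tick 0 v(2, 3): G5 above B4
  -> R4 @ bar 5 tick 0 v(0, 1): E4/F5 m2 untreated
  -> R7 @ bar 5 tick 0 v(1,): B4->F5 leap 6st
  -> R3 @ bar 5 tick 1 v(2, 3): G5 above B4
  -> R3 @ bar 5 tick 2 v(2, 3): G5 above B4
  -> R3 @ bar 5 tick 3 v(2, 3): G5 above B4
  -> R2 @ bar 6 tick 0 v(1, 2): F5/G5 M2 -> G4/D5 P5 similar
  -> R3 @ bar 6 tick 0 v(2, 3): D5 above B4
  -> R7 @ bar 6 tick 0 v(1,): F5->G4 leap 10st
  -> R8 @ bar 6 tick 0 v(0, 3): penult P8 not 3rd/6th
  -> R3 @ bar 6 tick 1 v(2, 3): D5 above B4
  -> R3 @ bar 6 tick 2 v(2, 3): D5 above B4
  -> R3 @ bar 6 tick 3 v(2, 3): D5 above B4
  -> R1 @ bar 7 tick 0 v(1, 2): G4/D5 P5 -> A4/E5 P5 similar
  -> R3 @ bar 7 tick 0 v(2, 3): E5 above C5
  -> R3 @ bar 7 tick 1 v(2, 3): E5 above C5
  -> R3 @ bar 7 tick 2 v(2, 3): E5 above C5
  -> R3 @ bar 7 tick 3 v(2, 3): E5 above C5
  -> R6 @ bar 7 tick 3 v(0, 3): closes on m3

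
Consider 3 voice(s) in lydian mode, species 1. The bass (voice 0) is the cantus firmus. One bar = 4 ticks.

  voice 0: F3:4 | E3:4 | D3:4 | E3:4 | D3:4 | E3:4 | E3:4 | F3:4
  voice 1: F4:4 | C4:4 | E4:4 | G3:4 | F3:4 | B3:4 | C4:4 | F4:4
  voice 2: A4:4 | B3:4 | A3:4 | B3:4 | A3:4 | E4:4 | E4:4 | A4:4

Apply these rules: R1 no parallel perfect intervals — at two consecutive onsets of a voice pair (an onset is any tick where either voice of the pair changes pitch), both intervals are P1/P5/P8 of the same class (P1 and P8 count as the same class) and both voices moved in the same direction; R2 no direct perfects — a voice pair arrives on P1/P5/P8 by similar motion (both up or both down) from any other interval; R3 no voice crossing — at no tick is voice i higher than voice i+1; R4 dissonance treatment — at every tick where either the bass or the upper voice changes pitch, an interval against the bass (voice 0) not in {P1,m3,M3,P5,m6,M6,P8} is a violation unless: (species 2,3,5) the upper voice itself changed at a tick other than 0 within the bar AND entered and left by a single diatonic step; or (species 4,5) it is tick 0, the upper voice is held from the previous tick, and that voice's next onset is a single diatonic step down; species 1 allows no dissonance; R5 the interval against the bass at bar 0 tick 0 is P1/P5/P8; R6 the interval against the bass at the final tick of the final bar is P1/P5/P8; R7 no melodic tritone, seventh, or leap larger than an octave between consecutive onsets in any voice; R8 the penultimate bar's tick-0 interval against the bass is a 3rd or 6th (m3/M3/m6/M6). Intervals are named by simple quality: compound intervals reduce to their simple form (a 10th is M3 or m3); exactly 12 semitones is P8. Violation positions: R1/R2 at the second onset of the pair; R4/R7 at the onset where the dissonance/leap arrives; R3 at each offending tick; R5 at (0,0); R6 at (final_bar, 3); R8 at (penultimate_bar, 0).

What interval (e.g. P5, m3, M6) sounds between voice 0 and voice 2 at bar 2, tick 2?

voice 0=D3 voice 2=A3 -> P5

P5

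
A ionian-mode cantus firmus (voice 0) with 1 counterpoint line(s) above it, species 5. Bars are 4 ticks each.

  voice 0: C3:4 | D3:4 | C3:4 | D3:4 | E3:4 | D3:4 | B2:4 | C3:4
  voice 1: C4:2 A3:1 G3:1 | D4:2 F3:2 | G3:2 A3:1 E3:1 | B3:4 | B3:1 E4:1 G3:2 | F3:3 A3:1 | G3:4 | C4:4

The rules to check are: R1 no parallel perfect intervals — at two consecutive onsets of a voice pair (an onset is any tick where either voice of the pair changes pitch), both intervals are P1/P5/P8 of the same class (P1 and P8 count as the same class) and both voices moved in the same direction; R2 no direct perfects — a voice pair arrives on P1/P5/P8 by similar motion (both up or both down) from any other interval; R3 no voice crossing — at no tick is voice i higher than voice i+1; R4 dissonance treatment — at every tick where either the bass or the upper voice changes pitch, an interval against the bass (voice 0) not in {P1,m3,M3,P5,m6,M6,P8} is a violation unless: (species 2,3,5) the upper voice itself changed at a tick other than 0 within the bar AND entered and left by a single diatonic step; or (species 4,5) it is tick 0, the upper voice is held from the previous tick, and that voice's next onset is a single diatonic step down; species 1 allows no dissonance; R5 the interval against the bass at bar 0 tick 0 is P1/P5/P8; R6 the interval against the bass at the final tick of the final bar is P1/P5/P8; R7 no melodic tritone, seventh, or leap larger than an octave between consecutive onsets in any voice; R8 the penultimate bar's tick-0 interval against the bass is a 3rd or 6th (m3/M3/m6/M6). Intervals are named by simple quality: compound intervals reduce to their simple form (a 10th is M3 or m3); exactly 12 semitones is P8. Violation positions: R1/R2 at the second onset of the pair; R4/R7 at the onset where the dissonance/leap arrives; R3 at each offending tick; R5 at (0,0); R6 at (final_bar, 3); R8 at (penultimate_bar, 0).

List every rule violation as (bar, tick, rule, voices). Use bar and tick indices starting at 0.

bar 0: v0=C3 v1=C4 downbeat P8
bar 1: v0=D3 v1=D4 downbeat P8
bar 2: v0=C3 v1=G3 downbeat P5
bar 3: v0=D3 v1=B3 downbeat M6
bar 4: v0=E3 v1=B3 downbeat P5
bar 5: v0=D3 v1=F3 downbeat m3
bar 6: v0=B2 v1=G3 downbeat m6
bar 7: v0=C3 v1=C4 downbeat P8
  -> R2 @ bar 1 tick 0 v(0, 1): C3/G3 P5 -> D3/D4 P8 similar
  -> R2 @ bar 7 tick 0 v(0, 1): B2/G3 m6 -> C3/C4 P8 similar

(1, 0, R2, (0, 1))
(7, 0, R2, (0, 1))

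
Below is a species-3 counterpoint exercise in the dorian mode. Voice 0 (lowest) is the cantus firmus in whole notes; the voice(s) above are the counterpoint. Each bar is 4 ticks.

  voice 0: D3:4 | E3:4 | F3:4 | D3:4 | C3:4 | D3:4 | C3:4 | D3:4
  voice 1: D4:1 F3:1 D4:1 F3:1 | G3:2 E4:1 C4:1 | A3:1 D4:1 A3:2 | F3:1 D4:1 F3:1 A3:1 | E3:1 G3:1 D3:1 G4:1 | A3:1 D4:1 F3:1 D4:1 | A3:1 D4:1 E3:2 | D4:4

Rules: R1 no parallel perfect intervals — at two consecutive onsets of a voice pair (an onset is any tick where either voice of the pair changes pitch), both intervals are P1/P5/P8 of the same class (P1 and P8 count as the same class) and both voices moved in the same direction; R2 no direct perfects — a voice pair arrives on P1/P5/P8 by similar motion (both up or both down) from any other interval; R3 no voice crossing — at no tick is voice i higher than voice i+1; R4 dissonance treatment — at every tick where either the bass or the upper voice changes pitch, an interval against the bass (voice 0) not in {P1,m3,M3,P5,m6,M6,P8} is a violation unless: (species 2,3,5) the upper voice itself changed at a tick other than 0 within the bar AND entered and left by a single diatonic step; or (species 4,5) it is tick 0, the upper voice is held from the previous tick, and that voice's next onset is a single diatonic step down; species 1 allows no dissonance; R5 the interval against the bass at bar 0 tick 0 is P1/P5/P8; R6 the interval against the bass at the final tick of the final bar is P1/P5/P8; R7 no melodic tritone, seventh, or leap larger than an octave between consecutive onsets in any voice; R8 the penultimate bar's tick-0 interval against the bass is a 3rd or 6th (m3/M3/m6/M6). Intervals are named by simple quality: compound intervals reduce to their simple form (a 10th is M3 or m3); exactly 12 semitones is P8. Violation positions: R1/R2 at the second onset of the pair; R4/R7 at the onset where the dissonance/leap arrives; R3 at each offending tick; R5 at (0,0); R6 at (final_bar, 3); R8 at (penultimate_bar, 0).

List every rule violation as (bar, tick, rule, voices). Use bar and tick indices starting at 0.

bar 0: v0=D3 v1=D4 downbeat P8
bar 1: v0=E3 v1=G3 downbeat m3
bar 2: v0=F3 v1=A3 downbeat M3
bar 3: v0=D3 v1=F3 downbeat m3
bar 4: v0=C3 v1=E3 downbeat M3
bar 5: v0=D3 v1=A3 downbeat P5
bar 6: v0=C3 v1=A3 downbeat M6
bar 7: v0=D3 v1=D4 downbeat P8
  -> R4 @ bar 4 tick 2 v(0, 1): C3/D3 M2 untreated
  -> R7 @ bar 4 tick 3 v(1,): D3->G4 leap 17st
  -> R7 @ bar 5 tick 0 v(1,): G4->A3 leap 10st
  -> R4 @ bar 6 tick 1 v(0, 1): C3/D4 M2 untreated
  -> R7 @ bar 6 tick 2 v(1,): D4->E3 leap 10st
  -> R2 @ bar 7 tick 0 v(0, 1): C3/E3 M3 -> D3/D4 P8 similar
  -> R7 @ bar 7 tick 0 v(1,): E3->D4 leap 10st

(4, 2, R4, (0, 1))
(4, 3, R7, (1,))
(5, 0, R7, (1,))
(6, 1, R4, (0, 1))
(6, 2, R7, (1,))
(7, 0, R2, (0, 1))
(7, 0, R7, (1,))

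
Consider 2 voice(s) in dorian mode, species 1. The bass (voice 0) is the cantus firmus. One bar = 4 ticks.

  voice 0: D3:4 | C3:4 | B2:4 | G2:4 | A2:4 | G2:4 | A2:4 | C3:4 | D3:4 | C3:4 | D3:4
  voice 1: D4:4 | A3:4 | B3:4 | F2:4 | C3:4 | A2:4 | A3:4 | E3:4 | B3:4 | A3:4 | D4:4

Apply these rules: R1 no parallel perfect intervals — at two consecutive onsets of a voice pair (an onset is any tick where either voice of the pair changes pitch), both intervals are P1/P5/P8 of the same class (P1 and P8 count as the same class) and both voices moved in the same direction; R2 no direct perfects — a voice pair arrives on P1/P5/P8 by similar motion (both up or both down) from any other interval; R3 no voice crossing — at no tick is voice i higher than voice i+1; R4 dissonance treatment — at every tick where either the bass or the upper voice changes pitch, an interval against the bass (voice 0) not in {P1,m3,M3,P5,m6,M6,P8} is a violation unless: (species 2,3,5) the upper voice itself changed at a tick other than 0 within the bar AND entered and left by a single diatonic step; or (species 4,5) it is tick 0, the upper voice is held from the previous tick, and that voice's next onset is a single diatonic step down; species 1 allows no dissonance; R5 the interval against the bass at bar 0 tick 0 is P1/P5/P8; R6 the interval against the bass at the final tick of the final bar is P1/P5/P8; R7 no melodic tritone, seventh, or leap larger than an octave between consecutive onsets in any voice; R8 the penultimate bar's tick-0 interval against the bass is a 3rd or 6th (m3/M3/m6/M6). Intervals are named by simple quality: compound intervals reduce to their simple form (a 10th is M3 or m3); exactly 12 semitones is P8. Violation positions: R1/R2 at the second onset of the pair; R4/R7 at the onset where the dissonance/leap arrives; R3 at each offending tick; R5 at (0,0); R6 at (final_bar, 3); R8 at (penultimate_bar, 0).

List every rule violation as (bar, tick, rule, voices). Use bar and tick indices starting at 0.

(3, 0, R3, (0, 1))
(3, 0, R4, (0, 1))
(3, 0, R7, (1,))
(3, 1, R3, (0, 1))
(3, 2, R3, (0, 1))
(3, 3, R3, (0, 1))
(5, 0, R4, (0, 1))
(6, 0, R2, (0, 1))
(10, 0, R2, (0, 1))

bar 0: v0=D3 v1=D4 downbeat P8
bar 1: v0=C3 v1=A3 downbeat M6
bar 2: v0=B2 v1=B3 downbeat P8
bar 3: v0=G2 v1=F2 downbeat M2
bar 4: v0=A2 v1=C3 downbeat m3
bar 5: v0=G2 v1=A2 downbeat M2
bar 6: v0=A2 v1=A3 downbeat P8
bar 7: v0=C3 v1=E3 downbeat M3
bar 8: v0=D3 v1=B3 downbeat M6
bar 9: v0=C3 v1=A3 downbeat M6
bar 10: v0=D3 v1=D4 downbeat P8
  -> R3 @ bar 3 tick 0 v(0, 1): G2 above F2
  -> R4 @ bar 3 tick 0 v(0, 1): G2/F2 M2 untreated
  -> R7 @ bar 3 tick 0 v(1,): B3->F2 leap 18st
  -> R3 @ bar 3 tick 1 v(0, 1): G2 above F2
  -> R3 @ bar 3 tick 2 v(0, 1): G2 above F2
  -> R3 @ bar 3 tick 3 v(0, 1): G2 above F2
  -> R4 @ bar 5 tick 0 v(0, 1): G2/A2 M2 untreated
  -> R2 @ bar 6 tick 0 v(0, 1): G2/A2 M2 -> A2/A3 P8 similar
  -> R2 @ bar 10 tick 0 v(0, 1): C3/A3 M6 -> D3/D4 P8 similar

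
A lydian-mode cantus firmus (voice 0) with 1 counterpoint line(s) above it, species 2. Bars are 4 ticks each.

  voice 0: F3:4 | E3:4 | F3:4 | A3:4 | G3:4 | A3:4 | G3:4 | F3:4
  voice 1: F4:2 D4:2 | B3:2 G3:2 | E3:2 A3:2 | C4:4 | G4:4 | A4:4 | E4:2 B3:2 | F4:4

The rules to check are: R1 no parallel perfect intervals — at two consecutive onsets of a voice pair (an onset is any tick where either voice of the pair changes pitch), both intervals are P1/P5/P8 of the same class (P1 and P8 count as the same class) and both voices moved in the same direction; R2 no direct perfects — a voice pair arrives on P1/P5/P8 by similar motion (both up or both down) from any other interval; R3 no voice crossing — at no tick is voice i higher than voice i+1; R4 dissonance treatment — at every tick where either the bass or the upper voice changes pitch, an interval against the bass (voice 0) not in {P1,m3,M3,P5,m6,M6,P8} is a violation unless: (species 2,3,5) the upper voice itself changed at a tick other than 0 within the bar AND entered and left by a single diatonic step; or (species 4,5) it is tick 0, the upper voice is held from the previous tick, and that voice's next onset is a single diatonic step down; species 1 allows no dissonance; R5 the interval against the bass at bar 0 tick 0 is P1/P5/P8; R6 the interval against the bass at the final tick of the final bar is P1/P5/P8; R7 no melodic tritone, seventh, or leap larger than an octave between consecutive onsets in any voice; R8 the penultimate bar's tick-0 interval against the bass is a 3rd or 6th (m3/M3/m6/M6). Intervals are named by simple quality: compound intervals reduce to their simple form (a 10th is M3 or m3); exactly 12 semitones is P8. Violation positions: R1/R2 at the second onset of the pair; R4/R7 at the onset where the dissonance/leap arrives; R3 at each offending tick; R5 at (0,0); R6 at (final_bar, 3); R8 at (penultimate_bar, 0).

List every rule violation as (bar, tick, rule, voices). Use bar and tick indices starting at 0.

bar 0: v0=F3 v1=F4 downbeat P8
bar 1: v0=E3 v1=B3 downbeat P5
bar 2: v0=F3 v1=E3 downbeat m2
bar 3: v0=A3 v1=C4 downbeat m3
bar 4: v0=G3 v1=G4 downbeat P8
bar 5: v0=A3 v1=A4 downbeat P8
bar 6: v0=G3 v1=E4 downbeat M6
bar 7: v0=F3 v1=F4 downbeat P8
  -> R2 @ bar 1 tick 0 v(0, 1): F3/D4 M6 -> E3/B3 P5 similar
  -> R3 @ bar 2 tick 0 v(0, 1): F3 above E3
  -> R4 @ bar 2 tick 0 v(0, 1): F3/E3 m2 untreated
  -> R3 @ bar 2 tick 1 v(0, 1): F3 above E3
  -> R1 @ bar 5 tick 0 v(0, 1): G3/G4 P8 -> A3/A4 P8 similar
  -> R7 @ bar 7 tick 0 v(1,): B3->F4 leap 6st

(1, 0, R2, (0, 1))
(2, 0, R3, (0, 1))
(2, 0, R4, (0, 1))
(2, 1, R3, (0, 1))
(5, 0, R1, (0, 1))
(7, 0, R7, (1,))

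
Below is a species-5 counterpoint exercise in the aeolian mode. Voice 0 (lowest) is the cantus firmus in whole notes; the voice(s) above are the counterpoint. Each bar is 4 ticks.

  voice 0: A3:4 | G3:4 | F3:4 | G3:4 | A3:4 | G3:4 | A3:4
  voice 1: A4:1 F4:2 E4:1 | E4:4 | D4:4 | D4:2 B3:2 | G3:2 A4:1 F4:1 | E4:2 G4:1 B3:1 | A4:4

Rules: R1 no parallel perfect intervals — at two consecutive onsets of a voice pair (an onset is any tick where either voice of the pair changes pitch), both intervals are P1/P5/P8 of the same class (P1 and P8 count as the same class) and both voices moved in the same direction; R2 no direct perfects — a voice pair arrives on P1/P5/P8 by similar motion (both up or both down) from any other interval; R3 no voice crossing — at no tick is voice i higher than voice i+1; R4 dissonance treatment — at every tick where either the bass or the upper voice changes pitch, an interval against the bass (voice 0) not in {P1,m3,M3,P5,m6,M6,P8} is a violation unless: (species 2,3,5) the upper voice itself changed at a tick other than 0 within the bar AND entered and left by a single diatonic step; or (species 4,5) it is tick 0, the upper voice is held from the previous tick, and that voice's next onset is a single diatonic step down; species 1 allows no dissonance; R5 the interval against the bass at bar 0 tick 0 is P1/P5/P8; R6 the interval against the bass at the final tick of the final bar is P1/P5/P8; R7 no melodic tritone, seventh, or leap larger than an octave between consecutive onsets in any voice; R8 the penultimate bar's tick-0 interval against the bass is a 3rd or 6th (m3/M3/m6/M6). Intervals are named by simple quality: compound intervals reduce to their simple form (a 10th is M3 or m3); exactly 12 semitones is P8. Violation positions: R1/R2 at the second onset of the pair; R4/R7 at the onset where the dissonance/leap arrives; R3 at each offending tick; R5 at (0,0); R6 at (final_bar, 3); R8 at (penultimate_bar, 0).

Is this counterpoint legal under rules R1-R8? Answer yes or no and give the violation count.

bar 0: v0=A3 v1=A4 (P8)
bar 1: v0=G3 v1=E4 (M6)
bar 2: v0=F3 v1=D4 (M6)
bar 3: v0=G3 v1=D4 (P5)
bar 4: v0=A3 v1=G3 (M2)
bar 5: v0=G3 v1=E4 (M6)
bar 6: v0=A3 v1=A4 (P8)
  R3 @ bar4.0: A3 above G3
  R4 @ bar4.0: A3/G3 M2 untreated
  R3 @ bar4.1: A3 above G3
  R7 @ bar4.2: G3->A4 leap 14st
  R2 @ bar6.0: G3/B3 M3 -> A3/A4 P8 similar
  R7 @ bar6.0: B3->A4 leap 10st

No (6 violations)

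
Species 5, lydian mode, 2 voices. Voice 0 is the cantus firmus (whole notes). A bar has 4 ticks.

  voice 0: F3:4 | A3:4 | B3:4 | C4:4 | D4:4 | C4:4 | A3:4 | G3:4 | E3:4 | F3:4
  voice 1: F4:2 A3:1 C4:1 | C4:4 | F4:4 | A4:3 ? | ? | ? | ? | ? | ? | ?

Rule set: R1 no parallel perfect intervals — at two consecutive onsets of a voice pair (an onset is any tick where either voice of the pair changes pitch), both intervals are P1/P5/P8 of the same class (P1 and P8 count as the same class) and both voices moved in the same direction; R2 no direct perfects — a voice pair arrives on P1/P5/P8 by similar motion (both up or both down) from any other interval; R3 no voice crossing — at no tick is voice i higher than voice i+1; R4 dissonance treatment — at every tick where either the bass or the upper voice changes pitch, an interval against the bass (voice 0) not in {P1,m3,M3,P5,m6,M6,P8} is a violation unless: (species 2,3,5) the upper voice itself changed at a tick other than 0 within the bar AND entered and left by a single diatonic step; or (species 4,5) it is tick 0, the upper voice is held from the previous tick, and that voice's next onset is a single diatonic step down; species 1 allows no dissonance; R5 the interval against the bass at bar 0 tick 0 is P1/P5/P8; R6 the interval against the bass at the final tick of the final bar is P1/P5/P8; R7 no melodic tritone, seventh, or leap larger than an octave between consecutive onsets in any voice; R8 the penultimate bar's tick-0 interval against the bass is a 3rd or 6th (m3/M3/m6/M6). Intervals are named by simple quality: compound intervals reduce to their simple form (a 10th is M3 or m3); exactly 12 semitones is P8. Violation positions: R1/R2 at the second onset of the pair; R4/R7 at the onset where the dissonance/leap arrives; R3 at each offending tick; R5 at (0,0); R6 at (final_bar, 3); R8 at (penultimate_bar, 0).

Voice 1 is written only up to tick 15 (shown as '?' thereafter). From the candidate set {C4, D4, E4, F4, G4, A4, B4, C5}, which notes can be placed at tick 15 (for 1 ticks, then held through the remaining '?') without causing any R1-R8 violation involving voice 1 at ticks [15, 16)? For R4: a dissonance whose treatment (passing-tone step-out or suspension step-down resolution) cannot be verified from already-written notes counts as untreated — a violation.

C4: legal
D4: violates R4
E4: legal
F4: violates R4
G4: legal
A4: legal
B4: violates R4
C5: legal

{A4, C4, C5, E4, G4}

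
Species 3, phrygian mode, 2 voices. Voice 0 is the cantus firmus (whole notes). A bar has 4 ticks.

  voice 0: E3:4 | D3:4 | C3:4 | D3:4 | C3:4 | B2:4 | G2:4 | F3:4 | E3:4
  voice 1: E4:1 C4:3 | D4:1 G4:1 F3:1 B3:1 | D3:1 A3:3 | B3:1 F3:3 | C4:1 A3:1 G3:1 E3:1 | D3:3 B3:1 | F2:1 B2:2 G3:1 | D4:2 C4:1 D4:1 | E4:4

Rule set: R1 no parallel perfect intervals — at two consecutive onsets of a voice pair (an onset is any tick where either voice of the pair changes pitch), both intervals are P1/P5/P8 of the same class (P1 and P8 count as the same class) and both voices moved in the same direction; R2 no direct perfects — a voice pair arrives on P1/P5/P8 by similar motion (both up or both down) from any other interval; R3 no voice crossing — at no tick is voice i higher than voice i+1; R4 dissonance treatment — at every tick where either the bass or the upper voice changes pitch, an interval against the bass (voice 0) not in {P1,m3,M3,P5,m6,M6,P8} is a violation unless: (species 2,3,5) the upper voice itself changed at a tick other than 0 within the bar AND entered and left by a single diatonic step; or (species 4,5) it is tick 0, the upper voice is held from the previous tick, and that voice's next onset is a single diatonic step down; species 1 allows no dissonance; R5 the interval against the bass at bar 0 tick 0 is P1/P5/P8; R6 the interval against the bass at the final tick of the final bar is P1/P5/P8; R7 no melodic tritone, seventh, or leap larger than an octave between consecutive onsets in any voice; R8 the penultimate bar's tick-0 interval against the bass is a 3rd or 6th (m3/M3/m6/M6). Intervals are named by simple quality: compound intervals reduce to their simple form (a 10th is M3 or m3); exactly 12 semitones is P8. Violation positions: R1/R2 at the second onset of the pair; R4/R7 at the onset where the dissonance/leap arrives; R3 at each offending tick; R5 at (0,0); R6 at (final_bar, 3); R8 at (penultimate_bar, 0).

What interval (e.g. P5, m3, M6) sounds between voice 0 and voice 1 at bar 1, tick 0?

voice 0=D3 voice 1=D4 -> P8

P8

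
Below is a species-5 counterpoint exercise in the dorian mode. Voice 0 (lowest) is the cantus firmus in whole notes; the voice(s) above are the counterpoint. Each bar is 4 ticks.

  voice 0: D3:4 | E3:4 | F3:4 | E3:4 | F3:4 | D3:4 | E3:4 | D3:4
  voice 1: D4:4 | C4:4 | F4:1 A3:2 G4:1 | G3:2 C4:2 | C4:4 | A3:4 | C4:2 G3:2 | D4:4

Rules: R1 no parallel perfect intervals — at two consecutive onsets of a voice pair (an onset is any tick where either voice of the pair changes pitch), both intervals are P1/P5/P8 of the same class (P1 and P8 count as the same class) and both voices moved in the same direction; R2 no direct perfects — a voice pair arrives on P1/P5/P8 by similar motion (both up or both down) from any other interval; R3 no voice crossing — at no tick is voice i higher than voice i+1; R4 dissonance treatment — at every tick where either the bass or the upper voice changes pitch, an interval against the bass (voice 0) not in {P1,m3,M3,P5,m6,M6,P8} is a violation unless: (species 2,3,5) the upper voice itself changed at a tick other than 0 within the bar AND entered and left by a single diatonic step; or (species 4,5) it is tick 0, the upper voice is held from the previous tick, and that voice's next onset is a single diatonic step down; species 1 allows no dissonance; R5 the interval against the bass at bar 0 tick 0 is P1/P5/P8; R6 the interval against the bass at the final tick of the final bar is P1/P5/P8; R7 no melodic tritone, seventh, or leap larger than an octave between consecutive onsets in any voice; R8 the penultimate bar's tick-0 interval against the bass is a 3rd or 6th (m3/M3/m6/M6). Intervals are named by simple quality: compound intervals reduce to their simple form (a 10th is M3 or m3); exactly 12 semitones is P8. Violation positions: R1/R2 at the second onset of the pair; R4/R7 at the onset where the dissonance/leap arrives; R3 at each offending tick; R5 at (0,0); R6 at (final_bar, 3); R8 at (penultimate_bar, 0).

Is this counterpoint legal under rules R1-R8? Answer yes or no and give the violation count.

bar 0: v0=D3 v1=D4 (P8)
bar 1: v0=E3 v1=C4 (m6)
bar 2: v0=F3 v1=F4 (P8)
bar 3: v0=E3 v1=G3 (m3)
bar 4: v0=F3 v1=C4 (P5)
bar 5: v0=D3 v1=A3 (P5)
bar 6: v0=E3 v1=C4 (m6)
bar 7: v0=D3 v1=D4 (P8)
  R2 @ bar2.0: E3/C4 m6 -> F3/F4 P8 similar
  R4 @ bar2.3: F3/G4 M2 untreated
  R7 @ bar2.3: A3->G4 leap 10st
  R1 @ bar5.0: F3/C4 P5 -> D3/A3 P5 similar

No (4 violations)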